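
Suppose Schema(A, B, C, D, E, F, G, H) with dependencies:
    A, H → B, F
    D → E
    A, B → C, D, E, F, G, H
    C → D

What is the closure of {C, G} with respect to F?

{C, D, E, G}

Start with {C, G}.
C → D applies; add {D} → now {C, D, G}.
D → E applies; add {E} → now {C, D, E, G}.
No further FD applies.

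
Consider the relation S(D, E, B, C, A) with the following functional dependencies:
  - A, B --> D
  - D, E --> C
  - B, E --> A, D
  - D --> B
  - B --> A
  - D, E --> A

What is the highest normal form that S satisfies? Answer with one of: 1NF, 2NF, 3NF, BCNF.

Candidate keys: {B, E}, {D, E}. Prime attributes: {B, D, E}.
A, B --> D breaks BCNF: {A, B}⁺ = {A, B, D}, so {A, B} is not a superkey.
B --> A determines the non-prime attribute {A} from a non-superkey — 3NF is violated.
{B} is a proper subset of the key {B, E}, and {B}⁺ contains the non-prime attribute {A} — a partial dependency, so 2NF is violated.

1NF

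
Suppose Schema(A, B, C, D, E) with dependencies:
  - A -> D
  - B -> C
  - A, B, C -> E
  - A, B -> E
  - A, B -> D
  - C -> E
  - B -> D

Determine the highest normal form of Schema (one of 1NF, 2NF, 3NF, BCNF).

1NF

Candidate key: {A, B}. Prime attributes: {A, B}.
A -> D breaks BCNF: {A}⁺ = {A, D}, so {A} is not a superkey.
A -> D has non-prime {D} on the right and a non-superkey on the left, so 3NF fails.
{A} is a proper subset of the key {A, B}, and {A}⁺ contains the non-prime attribute {D} — a partial dependency, so 2NF is violated.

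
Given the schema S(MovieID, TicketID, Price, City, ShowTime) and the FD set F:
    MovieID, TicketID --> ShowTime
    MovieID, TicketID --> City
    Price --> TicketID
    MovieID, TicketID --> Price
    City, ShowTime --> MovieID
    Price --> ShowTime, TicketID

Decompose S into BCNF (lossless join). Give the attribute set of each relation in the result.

Candidate keys of the original relation: {City, Price}, {City, ShowTime, TicketID}, {MovieID, Price}, {MovieID, TicketID}.
In {City, MovieID, Price, ShowTime, TicketID}, {Price} is not a superkey ({Price}⁺ restricted to this set is {Price, ShowTime, TicketID}), so split on Price --> ShowTime, TicketID into {Price, ShowTime, TicketID} and {City, MovieID, Price}.
{Price, ShowTime, TicketID} is in BCNF.
{City, MovieID, Price} is in BCNF.

{City, MovieID, Price}; {Price, ShowTime, TicketID}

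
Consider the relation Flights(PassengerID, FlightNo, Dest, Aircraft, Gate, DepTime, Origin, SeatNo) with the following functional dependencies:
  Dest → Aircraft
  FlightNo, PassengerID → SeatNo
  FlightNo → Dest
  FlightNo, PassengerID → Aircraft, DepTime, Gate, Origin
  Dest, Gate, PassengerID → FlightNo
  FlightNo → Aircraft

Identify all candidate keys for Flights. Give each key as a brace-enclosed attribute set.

{Dest, Gate, PassengerID}, {FlightNo, PassengerID}

Attributes never on any right-hand side: {PassengerID} — every candidate key must contain it.
Closure of {FlightNo, PassengerID} is {Aircraft, DepTime, Dest, FlightNo, Gate, Origin, PassengerID, SeatNo}, the whole schema; {FlightNo, PassengerID} is a candidate key.
Closure of {Dest, Gate, PassengerID} is {Aircraft, DepTime, Dest, FlightNo, Gate, Origin, PassengerID, SeatNo}, the whole schema; {Dest, Gate, PassengerID} is a candidate key.
These are minimal and exhaustive — every other superkey contains one of them.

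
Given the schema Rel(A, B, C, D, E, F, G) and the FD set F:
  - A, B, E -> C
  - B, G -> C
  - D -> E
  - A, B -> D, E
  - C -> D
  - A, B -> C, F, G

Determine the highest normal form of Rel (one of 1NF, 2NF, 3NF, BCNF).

2NF

Candidate key: {A, B}. Prime attributes: {A, B}.
For B, G -> C we have {B, G}⁺ = {B, C, D, E, G}; {B, G} is not a superkey, so BCNF fails.
Because {C} is non-prime and the left side of B, G -> C is not a superkey, the relation is not in 3NF.
No proper subset of a key has a non-prime attribute in its closure, so there is no partial dependency; 2NF holds.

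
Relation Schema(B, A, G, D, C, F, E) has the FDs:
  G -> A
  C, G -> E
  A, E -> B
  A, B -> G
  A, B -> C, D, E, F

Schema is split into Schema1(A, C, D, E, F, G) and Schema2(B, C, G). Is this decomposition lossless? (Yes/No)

Yes

Schema1 ∩ Schema2 = {C, G}; its closure under F is {A, B, C, D, E, F, G}.
This includes all of Schema1, so the common attributes are a superkey of Schema1 — the join is lossless.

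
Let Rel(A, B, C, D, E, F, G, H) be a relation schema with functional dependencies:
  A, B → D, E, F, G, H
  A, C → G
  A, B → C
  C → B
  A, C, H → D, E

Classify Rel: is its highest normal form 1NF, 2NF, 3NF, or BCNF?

3NF

Candidate keys: {A, B}, {A, C}. Prime attributes: {A, B, C}.
C → B breaks BCNF: {C}⁺ = {B, C}, so {C} is not a superkey.
But every attribute on its right side ({B}) is prime, and the same holds for every other non-superkey FD, so 3NF still holds.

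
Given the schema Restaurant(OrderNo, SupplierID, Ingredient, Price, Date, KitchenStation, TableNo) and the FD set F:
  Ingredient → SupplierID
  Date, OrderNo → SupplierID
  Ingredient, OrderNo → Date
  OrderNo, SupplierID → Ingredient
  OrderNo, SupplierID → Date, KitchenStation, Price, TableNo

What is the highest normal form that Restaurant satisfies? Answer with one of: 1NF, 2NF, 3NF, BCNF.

Candidate keys: {Date, OrderNo}, {Ingredient, OrderNo}, {OrderNo, SupplierID}. Prime attributes: {Date, Ingredient, OrderNo, SupplierID}.
Ingredient → SupplierID: {Ingredient}⁺ = {Ingredient, SupplierID}, which is not all of the attributes, so the left side is not a superkey — BCNF is violated.
Its right-hand attributes {SupplierID} are all prime, as are those of every other non-superkey FD — the relation is in 3NF.

3NF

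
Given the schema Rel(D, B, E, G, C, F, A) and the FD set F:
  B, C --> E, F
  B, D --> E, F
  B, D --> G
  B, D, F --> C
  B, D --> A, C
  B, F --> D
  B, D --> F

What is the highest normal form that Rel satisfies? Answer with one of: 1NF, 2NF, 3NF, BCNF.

BCNF

Candidate keys: {B, C}, {B, D}, {B, F}. Prime attributes: {B, C, D, F}.
Every FD has a superkey on the left, so the relation is in BCNF.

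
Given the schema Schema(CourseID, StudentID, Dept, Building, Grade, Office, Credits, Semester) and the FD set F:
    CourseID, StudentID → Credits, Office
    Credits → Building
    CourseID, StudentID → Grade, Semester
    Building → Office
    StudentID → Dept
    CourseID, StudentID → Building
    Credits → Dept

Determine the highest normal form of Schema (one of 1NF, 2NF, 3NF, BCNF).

Candidate key: {CourseID, StudentID}. Prime attributes: {CourseID, StudentID}.
For Credits → Building we have {Credits}⁺ = {Building, Credits, Dept, Office}; {Credits} is not a superkey, so BCNF fails.
Credits → Building determines the non-prime attribute {Building} from a non-superkey — 3NF is violated.
{StudentID} is a proper subset of the key {CourseID, StudentID}, and {StudentID}⁺ contains the non-prime attribute {Dept} — a partial dependency, so 2NF is violated.

1NF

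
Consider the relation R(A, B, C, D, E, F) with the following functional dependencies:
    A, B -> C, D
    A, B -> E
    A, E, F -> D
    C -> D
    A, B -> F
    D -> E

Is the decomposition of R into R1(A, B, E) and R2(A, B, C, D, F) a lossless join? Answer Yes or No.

Yes

Common attributes: {A, B}; their closure is {A, B, C, D, E, F}.
R1 is contained in that closure, so R1 ∩ R2 -> R1 holds and the join is lossless.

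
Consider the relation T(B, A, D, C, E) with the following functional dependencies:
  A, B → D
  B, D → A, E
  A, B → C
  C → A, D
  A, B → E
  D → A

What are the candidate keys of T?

Attributes never on any right-hand side: {B} — every candidate key must contain it.
Closure of {A, B} is {A, B, C, D, E}, the whole schema; {A, B} is a candidate key.
Closure of {B, C} is {A, B, C, D, E}, the whole schema; {B, C} is a candidate key.
Closure of {B, D} is {A, B, C, D, E}, the whole schema; {B, D} is a candidate key.
Any other superkey properly contains one of these, so there are no further candidate keys.

{A, B}, {B, C}, {B, D}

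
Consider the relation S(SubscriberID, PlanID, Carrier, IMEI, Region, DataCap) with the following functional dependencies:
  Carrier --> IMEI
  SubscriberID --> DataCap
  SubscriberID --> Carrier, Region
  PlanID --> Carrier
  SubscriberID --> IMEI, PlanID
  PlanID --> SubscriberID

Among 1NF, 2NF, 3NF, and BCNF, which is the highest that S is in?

Candidate keys: {PlanID}, {SubscriberID}. Prime attributes: {PlanID, SubscriberID}.
Carrier --> IMEI breaks BCNF: {Carrier}⁺ = {Carrier, IMEI}, so {Carrier} is not a superkey.
Because {IMEI} is non-prime and the left side of Carrier --> IMEI is not a superkey, the relation is not in 3NF.
With only single-attribute keys there can be no partial dependency, so 2NF holds.

2NF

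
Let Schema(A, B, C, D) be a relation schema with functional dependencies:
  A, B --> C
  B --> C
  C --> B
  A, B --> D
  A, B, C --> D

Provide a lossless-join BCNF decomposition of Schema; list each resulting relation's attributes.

Candidate keys of the original relation: {A, B}, {A, C}.
Within {A, B, C, D}: {B}⁺ ∩ {A, B, C, D} = {B, C}, not the whole set, so B --> C violates BCNF; decompose into {B, C} and {A, B, D}.
{B, C} has no BCNF violation.
{A, B, D} has no BCNF violation.

{A, B, D}; {B, C}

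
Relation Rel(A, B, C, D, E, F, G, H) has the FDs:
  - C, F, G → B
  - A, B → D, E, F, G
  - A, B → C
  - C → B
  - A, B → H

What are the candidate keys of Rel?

{A, B}, {A, C}

Attributes never on any right-hand side: {A} — every candidate key must contain it.
Closure of {A, B} is {A, B, C, D, E, F, G, H}, the whole schema; {A, B} is a candidate key.
Closure of {A, C} is {A, B, C, D, E, F, G, H}, the whole schema; {A, C} is a candidate key.
No proper subset of any of these is a key, and no other minimal superkey exists.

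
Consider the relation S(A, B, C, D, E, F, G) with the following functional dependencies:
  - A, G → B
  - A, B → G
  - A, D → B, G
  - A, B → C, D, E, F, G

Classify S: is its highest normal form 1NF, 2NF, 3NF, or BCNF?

BCNF

Candidate keys: {A, B}, {A, D}, {A, G}. Prime attributes: {A, B, D, G}.
Every FD has a superkey on the left, so the relation is in BCNF.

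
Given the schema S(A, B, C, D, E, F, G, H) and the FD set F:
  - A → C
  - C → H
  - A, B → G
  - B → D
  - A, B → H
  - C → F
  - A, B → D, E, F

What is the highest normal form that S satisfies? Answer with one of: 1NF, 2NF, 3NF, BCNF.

1NF

Candidate key: {A, B}. Prime attributes: {A, B}.
A → C: {A}⁺ = {A, C, F, H}, which is not all of the attributes, so the left side is not a superkey — BCNF is violated.
A → C determines the non-prime attribute {C} from a non-superkey — 3NF is violated.
Since {A} ⊂ {A, B} and {A}⁺ ⊇ {C, F, H} with {C, F, H} non-prime, there is a partial dependency; 2NF fails.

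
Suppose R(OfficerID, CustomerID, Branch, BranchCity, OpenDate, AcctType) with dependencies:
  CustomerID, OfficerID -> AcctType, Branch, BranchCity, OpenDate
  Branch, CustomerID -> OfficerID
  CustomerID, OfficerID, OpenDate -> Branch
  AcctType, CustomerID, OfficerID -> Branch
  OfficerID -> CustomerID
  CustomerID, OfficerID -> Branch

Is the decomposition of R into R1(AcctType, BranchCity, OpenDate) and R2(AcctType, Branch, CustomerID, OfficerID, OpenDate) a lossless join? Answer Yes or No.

No

Common attributes: {AcctType, OpenDate}; their closure is {AcctType, OpenDate}.
Neither R1 nor R2 is contained in that closure, so the decomposition is lossy.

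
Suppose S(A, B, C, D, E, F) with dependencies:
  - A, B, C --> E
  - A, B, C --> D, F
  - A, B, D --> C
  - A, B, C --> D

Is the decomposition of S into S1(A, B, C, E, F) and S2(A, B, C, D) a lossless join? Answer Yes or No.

Yes

S1 ∩ S2 = {A, B, C}; its closure under F is {A, B, C, D, E, F}.
This includes all of S1, so the common attributes are a superkey of S1 — the join is lossless.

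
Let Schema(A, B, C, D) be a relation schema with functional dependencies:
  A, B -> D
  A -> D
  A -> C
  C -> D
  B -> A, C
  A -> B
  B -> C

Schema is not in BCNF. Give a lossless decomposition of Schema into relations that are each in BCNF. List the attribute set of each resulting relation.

{A, B, C}; {C, D}

Candidate keys of the original relation: {A}, {B}.
Within {A, B, C, D}: {C}⁺ ∩ {A, B, C, D} = {C, D}, not the whole set, so C -> D violates BCNF; decompose into {C, D} and {A, B, C}.
{C, D}: every determinant is a superkey — BCNF.
{A, B, C}: every determinant is a superkey — BCNF.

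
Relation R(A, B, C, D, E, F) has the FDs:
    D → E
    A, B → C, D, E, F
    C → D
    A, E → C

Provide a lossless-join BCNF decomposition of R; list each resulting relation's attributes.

{A, B, C, F}; {C, D}; {D, E}

Candidate key of the original relation: {A, B}.
Within {A, B, C, D, E, F}: {D}⁺ ∩ {A, B, C, D, E, F} = {D, E}, not the whole set, so D → E violates BCNF; decompose into {D, E} and {A, B, C, D, F}.
{D, E} is in BCNF.
Within {A, B, C, D, F}: {C}⁺ ∩ {A, B, C, D, F} = {C, D}, not the whole set, so C → D violates BCNF; decompose into {C, D} and {A, B, C, F}.
{C, D} is in BCNF.
{A, B, C, F} is in BCNF.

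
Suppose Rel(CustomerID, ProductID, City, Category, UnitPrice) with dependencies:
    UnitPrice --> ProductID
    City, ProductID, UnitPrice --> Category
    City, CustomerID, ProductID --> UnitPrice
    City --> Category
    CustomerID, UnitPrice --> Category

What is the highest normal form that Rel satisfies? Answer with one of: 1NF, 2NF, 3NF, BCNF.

1NF

Candidate keys: {City, CustomerID, ProductID}, {City, CustomerID, UnitPrice}. Prime attributes: {City, CustomerID, ProductID, UnitPrice}.
UnitPrice --> ProductID: {UnitPrice}⁺ = {ProductID, UnitPrice}, which is not all of the attributes, so the left side is not a superkey — BCNF is violated.
Because {Category} is non-prime and the left side of City, ProductID, UnitPrice --> Category is not a superkey, the relation is not in 3NF.
The proper key subset {City} of {City, CustomerID, ProductID} determines non-prime {Category}, so the relation is not even in 2NF.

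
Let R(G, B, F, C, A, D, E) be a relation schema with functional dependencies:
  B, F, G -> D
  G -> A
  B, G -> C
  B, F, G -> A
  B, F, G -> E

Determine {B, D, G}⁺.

Start with {B, D, G}.
G -> A applies; add {A} → now {A, B, D, G}.
B, G -> C applies; add {C} → now {A, B, C, D, G}.
No further FD applies.

{A, B, C, D, G}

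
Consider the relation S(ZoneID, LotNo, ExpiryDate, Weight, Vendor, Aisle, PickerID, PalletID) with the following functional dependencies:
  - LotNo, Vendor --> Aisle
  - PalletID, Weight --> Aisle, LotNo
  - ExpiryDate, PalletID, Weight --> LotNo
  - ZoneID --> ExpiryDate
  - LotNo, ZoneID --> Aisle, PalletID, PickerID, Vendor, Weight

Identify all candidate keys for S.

{LotNo, ZoneID}, {PalletID, Weight, ZoneID}

Attributes never on any right-hand side: {ZoneID} — every candidate key must contain it.
{LotNo, ZoneID} is a candidate key since {LotNo, ZoneID}⁺ = {Aisle, ExpiryDate, LotNo, PalletID, PickerID, Vendor, Weight, ZoneID} covers every attribute.
{PalletID, Weight, ZoneID} is a candidate key since {PalletID, Weight, ZoneID}⁺ = {Aisle, ExpiryDate, LotNo, PalletID, PickerID, Vendor, Weight, ZoneID} covers every attribute.
No proper subset of any of these is a key, and no other minimal superkey exists.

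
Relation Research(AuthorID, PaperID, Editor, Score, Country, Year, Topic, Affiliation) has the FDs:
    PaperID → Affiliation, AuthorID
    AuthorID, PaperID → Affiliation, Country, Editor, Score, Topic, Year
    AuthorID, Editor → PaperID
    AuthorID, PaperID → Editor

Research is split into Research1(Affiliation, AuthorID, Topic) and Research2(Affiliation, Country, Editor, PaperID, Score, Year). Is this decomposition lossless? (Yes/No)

No

Research1 ∩ Research2 = {Affiliation}; its closure under F is {Affiliation}.
Research1 ⊄ {Affiliation} and Research2 ⊄ {Affiliation}, so the split is lossy.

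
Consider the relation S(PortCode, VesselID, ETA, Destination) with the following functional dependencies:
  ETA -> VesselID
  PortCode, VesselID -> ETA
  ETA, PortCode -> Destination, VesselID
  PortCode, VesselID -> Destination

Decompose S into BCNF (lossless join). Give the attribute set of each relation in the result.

Candidate keys of the original relation: {ETA, PortCode}, {PortCode, VesselID}.
Within {Destination, ETA, PortCode, VesselID}: {ETA}⁺ ∩ {Destination, ETA, PortCode, VesselID} = {ETA, VesselID}, not the whole set, so ETA -> VesselID violates BCNF; decompose into {ETA, VesselID} and {Destination, ETA, PortCode}.
{ETA, VesselID}: every determinant is a superkey — BCNF.
{Destination, ETA, PortCode}: every determinant is a superkey — BCNF.

{Destination, ETA, PortCode}; {ETA, VesselID}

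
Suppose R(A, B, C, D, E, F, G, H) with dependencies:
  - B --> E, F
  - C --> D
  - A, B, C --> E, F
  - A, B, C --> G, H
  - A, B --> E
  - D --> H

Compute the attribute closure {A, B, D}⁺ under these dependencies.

{A, B, D, E, F, H}

Start with {A, B, D}.
B --> E, F applies; add {E, F} → now {A, B, D, E, F}.
D --> H applies; add {H} → now {A, B, D, E, F, H}.
No further FD applies.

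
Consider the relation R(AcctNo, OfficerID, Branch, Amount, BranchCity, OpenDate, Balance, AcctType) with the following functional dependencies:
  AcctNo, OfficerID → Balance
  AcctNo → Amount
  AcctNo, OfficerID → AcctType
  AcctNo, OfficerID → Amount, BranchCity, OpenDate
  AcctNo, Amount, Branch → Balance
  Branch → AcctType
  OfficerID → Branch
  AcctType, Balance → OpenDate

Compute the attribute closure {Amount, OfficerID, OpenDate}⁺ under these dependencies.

{AcctType, Amount, Branch, OfficerID, OpenDate}

Start with {Amount, OfficerID, OpenDate}.
OfficerID → Branch applies; add {Branch} → now {Amount, Branch, OfficerID, OpenDate}.
Branch → AcctType applies; add {AcctType} → now {AcctType, Amount, Branch, OfficerID, OpenDate}.
No further FD applies.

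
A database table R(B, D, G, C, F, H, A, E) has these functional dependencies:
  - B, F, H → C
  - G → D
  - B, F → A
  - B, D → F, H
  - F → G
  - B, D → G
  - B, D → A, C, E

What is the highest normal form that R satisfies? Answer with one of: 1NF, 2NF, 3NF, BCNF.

Candidate keys: {B, D}, {B, F}, {B, G}. Prime attributes: {B, D, F, G}.
G → D breaks BCNF: {G}⁺ = {D, G}, so {G} is not a superkey.
But every attribute on its right side ({D}) is prime, and the same holds for every other non-superkey FD, so 3NF still holds.

3NF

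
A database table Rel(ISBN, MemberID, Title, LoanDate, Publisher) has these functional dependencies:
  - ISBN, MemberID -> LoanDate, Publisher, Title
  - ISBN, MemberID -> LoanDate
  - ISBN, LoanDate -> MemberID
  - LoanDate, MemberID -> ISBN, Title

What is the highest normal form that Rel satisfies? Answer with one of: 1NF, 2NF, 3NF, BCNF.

BCNF

Candidate keys: {ISBN, LoanDate}, {ISBN, MemberID}, {LoanDate, MemberID}. Prime attributes: {ISBN, LoanDate, MemberID}.
Each dependency's left side is a superkey — BCNF holds.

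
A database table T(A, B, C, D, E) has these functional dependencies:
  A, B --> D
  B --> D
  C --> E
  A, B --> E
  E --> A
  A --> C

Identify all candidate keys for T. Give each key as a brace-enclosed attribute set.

{B} never appears on the right of any FD, so every key must include it.
{A, B}⁺ = {A, B, C, D, E} — all of the relation — so {A, B} is a candidate key.
{B, C}⁺ = {A, B, C, D, E} — all of the relation — so {B, C} is a candidate key.
{B, E}⁺ = {A, B, C, D, E} — all of the relation — so {B, E} is a candidate key.
These are minimal and exhaustive — every other superkey contains one of them.

{A, B}, {B, C}, {B, E}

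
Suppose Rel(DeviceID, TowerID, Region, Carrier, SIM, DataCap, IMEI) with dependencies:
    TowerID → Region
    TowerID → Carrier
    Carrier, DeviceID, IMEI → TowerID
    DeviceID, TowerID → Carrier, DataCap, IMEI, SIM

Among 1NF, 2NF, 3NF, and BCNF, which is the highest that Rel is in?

Candidate keys: {Carrier, DeviceID, IMEI}, {DeviceID, TowerID}. Prime attributes: {Carrier, DeviceID, IMEI, TowerID}.
For TowerID → Region we have {TowerID}⁺ = {Carrier, Region, TowerID}; {TowerID} is not a superkey, so BCNF fails.
TowerID → Region determines the non-prime attribute {Region} from a non-superkey — 3NF is violated.
{TowerID} is a proper subset of the key {DeviceID, TowerID}, and {TowerID}⁺ contains the non-prime attribute {Region} — a partial dependency, so 2NF is violated.

1NF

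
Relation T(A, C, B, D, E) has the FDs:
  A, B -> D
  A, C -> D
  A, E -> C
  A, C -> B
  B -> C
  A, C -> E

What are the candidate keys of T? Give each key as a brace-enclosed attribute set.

{A, B}, {A, C}, {A, E}

Attributes never on any right-hand side: {A} — every candidate key must contain it.
{A, B}⁺ = {A, B, C, D, E}, which is every attribute, so {A, B} is a candidate key.
{A, C}⁺ = {A, B, C, D, E}, which is every attribute, so {A, C} is a candidate key.
{A, E}⁺ = {A, B, C, D, E}, which is every attribute, so {A, E} is a candidate key.
No proper subset of any of these is a key, and no other minimal superkey exists.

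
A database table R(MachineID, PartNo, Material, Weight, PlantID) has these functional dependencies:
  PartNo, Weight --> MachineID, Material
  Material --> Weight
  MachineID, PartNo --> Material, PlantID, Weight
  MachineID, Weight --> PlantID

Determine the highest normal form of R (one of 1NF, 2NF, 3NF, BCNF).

Candidate keys: {MachineID, PartNo}, {Material, PartNo}, {PartNo, Weight}. Prime attributes: {MachineID, Material, PartNo, Weight}.
Material --> Weight: {Material}⁺ = {Material, Weight}, which is not all of the attributes, so the left side is not a superkey — BCNF is violated.
MachineID, Weight --> PlantID determines the non-prime attribute {PlantID} from a non-superkey — 3NF is violated.
Checking every proper subset of each key, none determines a non-prime attribute — 2NF is satisfied.

2NF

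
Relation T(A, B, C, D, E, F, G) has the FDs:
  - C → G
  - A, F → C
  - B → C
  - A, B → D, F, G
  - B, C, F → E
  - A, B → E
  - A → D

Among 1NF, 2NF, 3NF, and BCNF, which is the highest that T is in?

1NF

Candidate key: {A, B}. Prime attributes: {A, B}.
For C → G we have {C}⁺ = {C, G}; {C} is not a superkey, so BCNF fails.
C → G has non-prime {G} on the right and a non-superkey on the left, so 3NF fails.
{A} is a proper subset of the key {A, B}, and {A}⁺ contains the non-prime attribute {D} — a partial dependency, so 2NF is violated.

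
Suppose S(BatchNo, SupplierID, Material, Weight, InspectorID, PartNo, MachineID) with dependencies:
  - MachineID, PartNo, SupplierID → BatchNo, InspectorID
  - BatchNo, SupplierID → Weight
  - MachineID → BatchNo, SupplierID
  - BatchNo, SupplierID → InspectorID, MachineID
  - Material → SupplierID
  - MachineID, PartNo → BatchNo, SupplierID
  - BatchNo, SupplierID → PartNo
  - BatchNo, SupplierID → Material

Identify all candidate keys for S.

{BatchNo, Material}, {BatchNo, SupplierID}, {MachineID}

{MachineID}⁺ = {BatchNo, InspectorID, MachineID, Material, PartNo, SupplierID, Weight}, which is every attribute, so {MachineID} is a candidate key.
{BatchNo, Material}⁺ = {BatchNo, InspectorID, MachineID, Material, PartNo, SupplierID, Weight}, which is every attribute, so {BatchNo, Material} is a candidate key.
{BatchNo, SupplierID}⁺ = {BatchNo, InspectorID, MachineID, Material, PartNo, SupplierID, Weight}, which is every attribute, so {BatchNo, SupplierID} is a candidate key.
Any other superkey properly contains one of these, so there are no further candidate keys.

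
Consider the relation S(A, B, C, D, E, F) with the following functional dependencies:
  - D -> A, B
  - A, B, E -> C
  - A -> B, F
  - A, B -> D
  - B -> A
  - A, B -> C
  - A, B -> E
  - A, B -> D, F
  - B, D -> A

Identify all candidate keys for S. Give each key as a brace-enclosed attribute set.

Closure of {A} is {A, B, C, D, E, F}, the whole schema; {A} is a candidate key.
Closure of {B} is {A, B, C, D, E, F}, the whole schema; {B} is a candidate key.
Closure of {D} is {A, B, C, D, E, F}, the whole schema; {D} is a candidate key.
No proper subset of any of these is a key, and no other minimal superkey exists.

{A}, {B}, {D}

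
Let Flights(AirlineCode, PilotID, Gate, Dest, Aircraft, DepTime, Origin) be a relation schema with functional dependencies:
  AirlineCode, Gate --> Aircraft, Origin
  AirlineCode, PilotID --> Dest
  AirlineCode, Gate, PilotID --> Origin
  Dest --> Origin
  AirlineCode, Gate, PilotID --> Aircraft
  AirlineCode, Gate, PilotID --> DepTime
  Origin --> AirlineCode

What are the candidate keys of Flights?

No FD produces {Gate, PilotID}, so they must be in every candidate key.
Closure of {AirlineCode, Gate, PilotID} is {Aircraft, AirlineCode, DepTime, Dest, Gate, Origin, PilotID}, the whole schema; {AirlineCode, Gate, PilotID} is a candidate key.
Closure of {Dest, Gate, PilotID} is {Aircraft, AirlineCode, DepTime, Dest, Gate, Origin, PilotID}, the whole schema; {Dest, Gate, PilotID} is a candidate key.
Closure of {Gate, Origin, PilotID} is {Aircraft, AirlineCode, DepTime, Dest, Gate, Origin, PilotID}, the whole schema; {Gate, Origin, PilotID} is a candidate key.
Any other superkey properly contains one of these, so there are no further candidate keys.

{AirlineCode, Gate, PilotID}, {Dest, Gate, PilotID}, {Gate, Origin, PilotID}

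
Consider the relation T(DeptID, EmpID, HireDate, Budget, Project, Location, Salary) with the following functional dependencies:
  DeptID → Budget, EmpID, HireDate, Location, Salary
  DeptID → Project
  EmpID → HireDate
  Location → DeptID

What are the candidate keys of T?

{DeptID}⁺ = {Budget, DeptID, EmpID, HireDate, Location, Project, Salary}, which is every attribute, so {DeptID} is a candidate key.
{Location}⁺ = {Budget, DeptID, EmpID, HireDate, Location, Project, Salary}, which is every attribute, so {Location} is a candidate key.
Any other superkey properly contains one of these, so there are no further candidate keys.

{DeptID}, {Location}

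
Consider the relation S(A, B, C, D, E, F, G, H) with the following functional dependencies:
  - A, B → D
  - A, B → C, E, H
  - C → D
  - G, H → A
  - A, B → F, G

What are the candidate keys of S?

{A, B}, {B, G, H}

{B} never appears on the right of any FD, so every key must include it.
{A, B}⁺ = {A, B, C, D, E, F, G, H}, which is every attribute, so {A, B} is a candidate key.
{B, G, H}⁺ = {A, B, C, D, E, F, G, H}, which is every attribute, so {B, G, H} is a candidate key.
These are minimal and exhaustive — every other superkey contains one of them.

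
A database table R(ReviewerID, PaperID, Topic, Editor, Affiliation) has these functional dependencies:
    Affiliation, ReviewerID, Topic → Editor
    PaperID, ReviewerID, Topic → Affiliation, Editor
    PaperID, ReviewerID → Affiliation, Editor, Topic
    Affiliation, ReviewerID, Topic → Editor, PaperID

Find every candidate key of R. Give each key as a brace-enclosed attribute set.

No FD produces {ReviewerID}, so it must be in every candidate key.
{PaperID, ReviewerID}⁺ = {Affiliation, Editor, PaperID, ReviewerID, Topic}, which is every attribute, so {PaperID, ReviewerID} is a candidate key.
{Affiliation, ReviewerID, Topic}⁺ = {Affiliation, Editor, PaperID, ReviewerID, Topic}, which is every attribute, so {Affiliation, ReviewerID, Topic} is a candidate key.
Any other superkey properly contains one of these, so there are no further candidate keys.

{Affiliation, ReviewerID, Topic}, {PaperID, ReviewerID}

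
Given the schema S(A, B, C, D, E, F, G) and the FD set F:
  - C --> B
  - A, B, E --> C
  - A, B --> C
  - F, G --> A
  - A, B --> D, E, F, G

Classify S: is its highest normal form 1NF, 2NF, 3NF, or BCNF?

Candidate keys: {A, B}, {A, C}, {B, F, G}, {C, F, G}. Prime attributes: {A, B, C, F, G}.
For C --> B we have {C}⁺ = {B, C}; {C} is not a superkey, so BCNF fails.
Its right-hand attributes {B} are all prime, as are those of every other non-superkey FD — the relation is in 3NF.

3NF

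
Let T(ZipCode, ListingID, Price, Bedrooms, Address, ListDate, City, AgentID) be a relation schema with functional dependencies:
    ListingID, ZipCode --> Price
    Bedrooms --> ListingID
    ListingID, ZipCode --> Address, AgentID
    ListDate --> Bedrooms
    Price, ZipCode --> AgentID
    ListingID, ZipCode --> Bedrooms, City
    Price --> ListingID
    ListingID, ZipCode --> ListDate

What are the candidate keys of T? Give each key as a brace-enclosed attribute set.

{Bedrooms, ZipCode}, {ListDate, ZipCode}, {ListingID, ZipCode}, {Price, ZipCode}

No FD produces {ZipCode}, so it must be in every candidate key.
{Bedrooms, ZipCode}⁺ = {Address, AgentID, Bedrooms, City, ListDate, ListingID, Price, ZipCode}, which is every attribute, so {Bedrooms, ZipCode} is a candidate key.
{ListDate, ZipCode}⁺ = {Address, AgentID, Bedrooms, City, ListDate, ListingID, Price, ZipCode}, which is every attribute, so {ListDate, ZipCode} is a candidate key.
{ListingID, ZipCode}⁺ = {Address, AgentID, Bedrooms, City, ListDate, ListingID, Price, ZipCode}, which is every attribute, so {ListingID, ZipCode} is a candidate key.
{Price, ZipCode}⁺ = {Address, AgentID, Bedrooms, City, ListDate, ListingID, Price, ZipCode}, which is every attribute, so {Price, ZipCode} is a candidate key.
These are minimal and exhaustive — every other superkey contains one of them.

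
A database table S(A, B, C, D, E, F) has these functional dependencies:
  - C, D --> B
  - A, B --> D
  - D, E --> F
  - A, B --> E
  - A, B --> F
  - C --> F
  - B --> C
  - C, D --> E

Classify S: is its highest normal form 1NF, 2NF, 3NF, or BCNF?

1NF

Candidate keys: {A, B}, {A, C, D}. Prime attributes: {A, B, C, D}.
C, D --> B breaks BCNF: {C, D}⁺ = {B, C, D, E, F}, so {C, D} is not a superkey.
Because {F} is non-prime and the left side of D, E --> F is not a superkey, the relation is not in 3NF.
Since {B} ⊂ {A, B} and {B}⁺ ⊇ {F} with {F} non-prime, there is a partial dependency; 2NF fails.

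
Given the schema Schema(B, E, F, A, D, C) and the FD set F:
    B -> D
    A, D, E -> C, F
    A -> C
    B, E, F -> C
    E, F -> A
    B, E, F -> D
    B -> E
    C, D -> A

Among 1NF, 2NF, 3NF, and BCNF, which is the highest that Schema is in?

1NF

Candidate keys: {A, B}, {B, C}, {B, F}. Prime attributes: {A, B, C, F}.
B -> D breaks BCNF: {B}⁺ = {B, D, E}, so {B} is not a superkey.
B -> D has non-prime {D} on the right and a non-superkey on the left, so 3NF fails.
Since {B} ⊂ {A, B} and {B}⁺ ⊇ {D, E} with {D, E} non-prime, there is a partial dependency; 2NF fails.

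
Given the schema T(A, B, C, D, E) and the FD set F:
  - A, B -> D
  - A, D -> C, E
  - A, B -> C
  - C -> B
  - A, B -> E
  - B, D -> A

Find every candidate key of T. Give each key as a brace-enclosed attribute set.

{A, B}⁺ = {A, B, C, D, E} — all of the relation — so {A, B} is a candidate key.
{A, C}⁺ = {A, B, C, D, E} — all of the relation — so {A, C} is a candidate key.
{A, D}⁺ = {A, B, C, D, E} — all of the relation — so {A, D} is a candidate key.
{B, D}⁺ = {A, B, C, D, E} — all of the relation — so {B, D} is a candidate key.
{C, D}⁺ = {A, B, C, D, E} — all of the relation — so {C, D} is a candidate key.
These are minimal and exhaustive — every other superkey contains one of them.

{A, B}, {A, C}, {A, D}, {B, D}, {C, D}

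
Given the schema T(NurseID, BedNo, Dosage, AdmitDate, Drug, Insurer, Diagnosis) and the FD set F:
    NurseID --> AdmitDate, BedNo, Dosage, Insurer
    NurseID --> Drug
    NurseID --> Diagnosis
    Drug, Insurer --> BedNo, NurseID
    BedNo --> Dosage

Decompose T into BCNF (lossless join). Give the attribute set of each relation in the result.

{AdmitDate, BedNo, Diagnosis, Drug, Insurer, NurseID}; {BedNo, Dosage}

Candidate keys of the original relation: {Drug, Insurer}, {NurseID}.
In {AdmitDate, BedNo, Diagnosis, Dosage, Drug, Insurer, NurseID}, {BedNo} is not a superkey ({BedNo}⁺ restricted to this set is {BedNo, Dosage}), so split on BedNo --> Dosage into {BedNo, Dosage} and {AdmitDate, BedNo, Diagnosis, Drug, Insurer, NurseID}.
{BedNo, Dosage}: every determinant is a superkey — BCNF.
{AdmitDate, BedNo, Diagnosis, Drug, Insurer, NurseID}: every determinant is a superkey — BCNF.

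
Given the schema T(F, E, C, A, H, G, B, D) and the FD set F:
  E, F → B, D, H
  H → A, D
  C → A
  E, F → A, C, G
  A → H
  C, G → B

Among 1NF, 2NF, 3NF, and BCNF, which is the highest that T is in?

Candidate key: {E, F}. Prime attributes: {E, F}.
For H → A, D we have {H}⁺ = {A, D, H}; {H} is not a superkey, so BCNF fails.
H → A, D has non-prime {A, D} on the right and a non-superkey on the left, so 3NF fails.
Checking every proper subset of each key, none determines a non-prime attribute — 2NF is satisfied.

2NF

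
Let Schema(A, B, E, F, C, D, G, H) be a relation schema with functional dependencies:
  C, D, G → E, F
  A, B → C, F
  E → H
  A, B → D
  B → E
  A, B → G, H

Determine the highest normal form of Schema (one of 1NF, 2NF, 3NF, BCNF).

Candidate key: {A, B}. Prime attributes: {A, B}.
C, D, G → E, F breaks BCNF: {C, D, G}⁺ = {C, D, E, F, G, H}, so {C, D, G} is not a superkey.
Because {E, F} are non-prime and the left side of C, D, G → E, F is not a superkey, the relation is not in 3NF.
{B} is a proper subset of the key {A, B}, and {B}⁺ contains the non-prime attributes {E, H} — a partial dependency, so 2NF is violated.

1NF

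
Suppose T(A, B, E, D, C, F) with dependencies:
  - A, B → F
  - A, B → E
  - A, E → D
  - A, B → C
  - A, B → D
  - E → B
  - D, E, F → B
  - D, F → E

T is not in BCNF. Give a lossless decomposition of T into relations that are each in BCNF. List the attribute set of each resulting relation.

{A, C, D, F}; {B, E}; {D, E, F}

Candidate keys of the original relation: {A, B}, {A, D, F}, {A, E}.
{A, B, C, D, E, F}: {E} determines {B, E} here but is not a superkey — split on E → B, giving {B, E} and {A, C, D, E, F}.
{B, E} has no BCNF violation.
{A, C, D, E, F}: {D, F} determines {D, E, F} here but is not a superkey — split on D, F → E, giving {D, E, F} and {A, C, D, F}.
{D, E, F} has no BCNF violation.
{A, C, D, F} has no BCNF violation.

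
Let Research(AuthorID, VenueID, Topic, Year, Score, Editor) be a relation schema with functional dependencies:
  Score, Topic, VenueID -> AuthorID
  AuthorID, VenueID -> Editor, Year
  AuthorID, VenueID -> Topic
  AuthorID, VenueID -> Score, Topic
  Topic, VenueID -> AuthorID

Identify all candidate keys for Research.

{AuthorID, VenueID}, {Topic, VenueID}

{VenueID} never appears on the right of any FD, so every key must include it.
Closure of {AuthorID, VenueID} is {AuthorID, Editor, Score, Topic, VenueID, Year}, the whole schema; {AuthorID, VenueID} is a candidate key.
Closure of {Topic, VenueID} is {AuthorID, Editor, Score, Topic, VenueID, Year}, the whole schema; {Topic, VenueID} is a candidate key.
No proper subset of any of these is a key, and no other minimal superkey exists.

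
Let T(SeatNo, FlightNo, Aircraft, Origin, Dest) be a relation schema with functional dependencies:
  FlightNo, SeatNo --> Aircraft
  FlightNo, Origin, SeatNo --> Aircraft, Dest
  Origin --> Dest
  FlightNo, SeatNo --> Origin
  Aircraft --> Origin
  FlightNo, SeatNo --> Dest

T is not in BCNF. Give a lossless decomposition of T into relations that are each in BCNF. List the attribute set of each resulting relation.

{Aircraft, FlightNo, SeatNo}; {Aircraft, Origin}; {Dest, Origin}

Candidate key of the original relation: {FlightNo, SeatNo}.
In {Aircraft, Dest, FlightNo, Origin, SeatNo}, {Origin} is not a superkey ({Origin}⁺ restricted to this set is {Dest, Origin}), so split on Origin --> Dest into {Dest, Origin} and {Aircraft, FlightNo, Origin, SeatNo}.
{Dest, Origin} has no BCNF violation.
In {Aircraft, FlightNo, Origin, SeatNo}, {Aircraft} is not a superkey ({Aircraft}⁺ restricted to this set is {Aircraft, Origin}), so split on Aircraft --> Origin into {Aircraft, Origin} and {Aircraft, FlightNo, SeatNo}.
{Aircraft, Origin} has no BCNF violation.
{Aircraft, FlightNo, SeatNo} has no BCNF violation.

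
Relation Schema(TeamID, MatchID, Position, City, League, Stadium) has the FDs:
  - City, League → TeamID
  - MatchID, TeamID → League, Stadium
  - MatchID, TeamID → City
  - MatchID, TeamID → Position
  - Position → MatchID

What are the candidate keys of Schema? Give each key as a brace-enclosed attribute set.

{MatchID, TeamID} is a candidate key since {MatchID, TeamID}⁺ = {City, League, MatchID, Position, Stadium, TeamID} covers every attribute.
{Position, TeamID} is a candidate key since {Position, TeamID}⁺ = {City, League, MatchID, Position, Stadium, TeamID} covers every attribute.
{City, League, MatchID} is a candidate key since {City, League, MatchID}⁺ = {City, League, MatchID, Position, Stadium, TeamID} covers every attribute.
{City, League, Position} is a candidate key since {City, League, Position}⁺ = {City, League, MatchID, Position, Stadium, TeamID} covers every attribute.
Any other superkey properly contains one of these, so there are no further candidate keys.

{City, League, MatchID}, {City, League, Position}, {MatchID, TeamID}, {Position, TeamID}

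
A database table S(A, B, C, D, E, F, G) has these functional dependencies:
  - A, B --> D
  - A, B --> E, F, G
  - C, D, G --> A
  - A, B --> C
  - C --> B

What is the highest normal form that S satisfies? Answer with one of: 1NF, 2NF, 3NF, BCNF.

Candidate keys: {A, B}, {A, C}, {C, D, G}. Prime attributes: {A, B, C, D, G}.
For C --> B we have {C}⁺ = {B, C}; {C} is not a superkey, so BCNF fails.
But every attribute on its right side ({B}) is prime, and the same holds for every other non-superkey FD, so 3NF still holds.

3NF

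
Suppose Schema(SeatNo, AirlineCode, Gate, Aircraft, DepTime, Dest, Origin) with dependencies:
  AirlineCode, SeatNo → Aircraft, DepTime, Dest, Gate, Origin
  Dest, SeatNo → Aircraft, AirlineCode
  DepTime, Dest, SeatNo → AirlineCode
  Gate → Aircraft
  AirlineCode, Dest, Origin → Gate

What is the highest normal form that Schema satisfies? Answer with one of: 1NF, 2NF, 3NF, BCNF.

2NF

Candidate keys: {AirlineCode, SeatNo}, {Dest, SeatNo}. Prime attributes: {AirlineCode, Dest, SeatNo}.
Gate → Aircraft: {Gate}⁺ = {Aircraft, Gate}, which is not all of the attributes, so the left side is not a superkey — BCNF is violated.
Gate → Aircraft determines the non-prime attribute {Aircraft} from a non-superkey — 3NF is violated.
No non-prime attribute depends on a proper subset of any candidate key, so 2NF holds.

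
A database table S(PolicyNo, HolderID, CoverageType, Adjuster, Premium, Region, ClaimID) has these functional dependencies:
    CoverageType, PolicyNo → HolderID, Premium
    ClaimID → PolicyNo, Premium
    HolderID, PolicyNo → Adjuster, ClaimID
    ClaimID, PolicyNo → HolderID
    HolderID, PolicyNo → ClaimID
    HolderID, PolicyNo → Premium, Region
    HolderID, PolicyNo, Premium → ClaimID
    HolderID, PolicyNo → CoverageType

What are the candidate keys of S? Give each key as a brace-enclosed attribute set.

{ClaimID}⁺ = {Adjuster, ClaimID, CoverageType, HolderID, PolicyNo, Premium, Region}, which is every attribute, so {ClaimID} is a candidate key.
{CoverageType, PolicyNo}⁺ = {Adjuster, ClaimID, CoverageType, HolderID, PolicyNo, Premium, Region}, which is every attribute, so {CoverageType, PolicyNo} is a candidate key.
{HolderID, PolicyNo}⁺ = {Adjuster, ClaimID, CoverageType, HolderID, PolicyNo, Premium, Region}, which is every attribute, so {HolderID, PolicyNo} is a candidate key.
These are minimal and exhaustive — every other superkey contains one of them.

{ClaimID}, {CoverageType, PolicyNo}, {HolderID, PolicyNo}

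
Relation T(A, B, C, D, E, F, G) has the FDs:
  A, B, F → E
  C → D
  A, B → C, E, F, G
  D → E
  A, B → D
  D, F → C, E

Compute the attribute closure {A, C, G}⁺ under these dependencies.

{A, C, D, E, G}

Start with {A, C, G}.
C → D applies; add {D} → now {A, C, D, G}.
D → E applies; add {E} → now {A, C, D, E, G}.
No further FD applies.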